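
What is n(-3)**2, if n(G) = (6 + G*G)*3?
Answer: 2025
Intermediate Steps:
n(G) = 18 + 3*G**2 (n(G) = (6 + G**2)*3 = 18 + 3*G**2)
n(-3)**2 = (18 + 3*(-3)**2)**2 = (18 + 3*9)**2 = (18 + 27)**2 = 45**2 = 2025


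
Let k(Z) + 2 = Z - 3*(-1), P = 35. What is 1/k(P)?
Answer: 1/36 ≈ 0.027778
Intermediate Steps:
k(Z) = 1 + Z (k(Z) = -2 + (Z - 3*(-1)) = -2 + (Z + 3) = -2 + (3 + Z) = 1 + Z)
1/k(P) = 1/(1 + 35) = 1/36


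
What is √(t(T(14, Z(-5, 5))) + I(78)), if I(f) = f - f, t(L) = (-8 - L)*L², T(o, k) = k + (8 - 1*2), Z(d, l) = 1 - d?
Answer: 24*I*√5 ≈ 53.666*I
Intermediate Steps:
T(o, k) = 6 + k (T(o, k) = k + (8 - 2) = k + 6 = 6 + k)
t(L) = L²*(-8 - L)
I(f) = 0
√(t(T(14, Z(-5, 5))) + I(78)) = √((6 + (1 - 1*(-5)))²*(-8 - (6 + (1 - 1*(-5)))) + 0) = √((6 + (1 + 5))²*(-8 - (6 + (1 + 5))) + 0) = √((6 + 6)²*(-8 - (6 + 6)) + 0) = √(12²*(-8 - 1*12) + 0) = √(144*(-8 - 12) + 0) = √(144*(-20) + 0) = √(-2880 + 0) = √(-2880) = 24*I*√5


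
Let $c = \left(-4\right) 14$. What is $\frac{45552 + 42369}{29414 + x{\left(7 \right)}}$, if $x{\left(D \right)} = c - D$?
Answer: $\frac{87921}{29351} \approx 2.9955$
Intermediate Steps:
$c = -56$
$x{\left(D \right)} = -56 - D$
$\frac{45552 + 42369}{29414 + x{\left(7 \right)}} = \frac{45552 + 42369}{29414 - 63} = \frac{87921}{29414 - 63} = \frac{87921}{29351}$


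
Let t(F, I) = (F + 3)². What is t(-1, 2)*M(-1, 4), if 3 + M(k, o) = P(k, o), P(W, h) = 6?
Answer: 12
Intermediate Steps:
t(F, I) = (3 + F)²
M(k, o) = 3 (M(k, o) = -3 + 6 = 3)
t(-1, 2)*M(-1, 4) = (3 - 1)²*3 = 2²*3 = 4*3 = 12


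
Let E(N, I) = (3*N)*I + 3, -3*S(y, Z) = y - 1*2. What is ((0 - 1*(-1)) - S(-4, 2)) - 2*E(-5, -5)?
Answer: -157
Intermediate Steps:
S(y, Z) = ⅔ - y/3 (S(y, Z) = -(y - 1*2)/3 = -(y - 2)/3 = -(-2 + y)/3 = ⅔ - y/3)
E(N, I) = 3 + 3*I*N (E(N, I) = 3*I*N + 3 = 3 + 3*I*N)
((0 - 1*(-1)) - S(-4, 2)) - 2*E(-5, -5) = ((0 - 1*(-1)) - (⅔ - ⅓*(-4))) - 2*(3 + 3*(-5)*(-5)) = ((0 + 1) - (⅔ + 4/3)) - 2*(3 + 75) = (1 - 1*2) - 2*78 = (1 - 2) - 156 = -1 - 156 = -157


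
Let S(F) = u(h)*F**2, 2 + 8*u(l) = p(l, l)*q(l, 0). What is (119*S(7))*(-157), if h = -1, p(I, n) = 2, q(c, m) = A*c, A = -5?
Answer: -915467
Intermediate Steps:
q(c, m) = -5*c
u(l) = -1/4 - 5*l/4 (u(l) = -1/4 + (2*(-5*l))/8 = -1/4 + (-10*l)/8 = -1/4 - 5*l/4)
S(F) = F**2 (S(F) = (-1/4 - 5/4*(-1))*F**2 = (-1/4 + 5/4)*F**2 = 1*F**2 = F**2)
(119*S(7))*(-157) = (119*7**2)*(-157) = (119*49)*(-157) = 5831*(-157) = -915467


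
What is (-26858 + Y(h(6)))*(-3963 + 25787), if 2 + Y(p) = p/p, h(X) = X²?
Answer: -586170816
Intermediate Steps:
Y(p) = -1 (Y(p) = -2 + p/p = -2 + 1 = -1)
(-26858 + Y(h(6)))*(-3963 + 25787) = (-26858 - 1)*(-3963 + 25787) = -26859*21824 = -586170816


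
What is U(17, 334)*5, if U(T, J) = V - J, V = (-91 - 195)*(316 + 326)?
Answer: -919730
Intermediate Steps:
V = -183612 (V = -286*642 = -183612)
U(T, J) = -183612 - J
U(17, 334)*5 = (-183612 - 1*334)*5 = (-183612 - 334)*5 = -183946*5 = -919730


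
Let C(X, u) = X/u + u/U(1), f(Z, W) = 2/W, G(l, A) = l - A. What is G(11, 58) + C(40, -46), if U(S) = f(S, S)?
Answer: -1630/23 ≈ -70.870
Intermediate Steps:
U(S) = 2/S
C(X, u) = u/2 + X/u (C(X, u) = X/u + u/((2/1)) = X/u + u/((2*1)) = X/u + u/2 = u/2 + X/u)
G(11, 58) + C(40, -46) = (11 - 1*58) + ((½)*(-46) + 40/(-46)) = (11 - 58) + (-23 + 40*(-1/46)) = -47 + (-23 - 20/23) = -47 - 549/23 = -1630/23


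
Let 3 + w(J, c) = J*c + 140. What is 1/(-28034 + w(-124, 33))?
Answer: -1/31989 ≈ -3.1261e-5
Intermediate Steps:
w(J, c) = 137 + J*c (w(J, c) = -3 + (J*c + 140) = -3 + (140 + J*c) = 137 + J*c)
1/(-28034 + w(-124, 33)) = 1/(-28034 + (137 - 124*33)) = 1/(-28034 + (137 - 4092)) = 1/(-28034 - 3955) = 1/(-31989) = -1/31989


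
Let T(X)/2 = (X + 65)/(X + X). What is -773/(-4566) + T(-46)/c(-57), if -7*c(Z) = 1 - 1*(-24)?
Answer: 374057/1312725 ≈ 0.28495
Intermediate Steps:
T(X) = (65 + X)/X (T(X) = 2*((X + 65)/(X + X)) = 2*((65 + X)/((2*X))) = 2*((65 + X)*(1/(2*X))) = 2*((65 + X)/(2*X)) = (65 + X)/X)
c(Z) = -25/7 (c(Z) = -(1 - 1*(-24))/7 = -(1 + 24)/7 = -⅐*25 = -25/7)
-773/(-4566) + T(-46)/c(-57) = -773/(-4566) + ((65 - 46)/(-46))/(-25/7) = -773*(-1/4566) - 1/46*19*(-7/25) = 773/4566 - 19/46*(-7/25) = 773/4566 + 133/1150 = 374057/1312725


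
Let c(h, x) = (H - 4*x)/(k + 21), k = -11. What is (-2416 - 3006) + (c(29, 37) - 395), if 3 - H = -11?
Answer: -29152/5 ≈ -5830.4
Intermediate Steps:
H = 14 (H = 3 - 1*(-11) = 3 + 11 = 14)
c(h, x) = 7/5 - 2*x/5 (c(h, x) = (14 - 4*x)/(-11 + 21) = (14 - 4*x)/10 = (14 - 4*x)*(⅒) = 7/5 - 2*x/5)
(-2416 - 3006) + (c(29, 37) - 395) = (-2416 - 3006) + ((7/5 - ⅖*37) - 395) = -5422 + ((7/5 - 74/5) - 395) = -5422 + (-67/5 - 395) = -5422 - 2042/5 = -29152/5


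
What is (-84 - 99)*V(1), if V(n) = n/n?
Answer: -183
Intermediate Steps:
V(n) = 1
(-84 - 99)*V(1) = (-84 - 99)*1 = -183*1 = -183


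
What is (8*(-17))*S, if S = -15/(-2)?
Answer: -1020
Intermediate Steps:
S = 15/2 (S = -15*(-½) = 15/2 ≈ 7.5000)
(8*(-17))*S = (8*(-17))*(15/2) = -136*15/2 = -1020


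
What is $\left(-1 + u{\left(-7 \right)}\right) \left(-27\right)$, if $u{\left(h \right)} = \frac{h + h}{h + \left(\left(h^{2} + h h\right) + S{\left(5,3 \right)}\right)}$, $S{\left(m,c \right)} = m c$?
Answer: $\frac{1620}{53} \approx 30.566$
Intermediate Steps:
$S{\left(m,c \right)} = c m$
$u{\left(h \right)} = \frac{2 h}{15 + h + 2 h^{2}}$ ($u{\left(h \right)} = \frac{h + h}{h + \left(\left(h^{2} + h h\right) + 3 \cdot 5\right)} = \frac{2 h}{h + \left(\left(h^{2} + h^{2}\right) + 15\right)} = \frac{2 h}{h + \left(2 h^{2} + 15\right)} = \frac{2 h}{h + \left(15 + 2 h^{2}\right)} = \frac{2 h}{15 + h + 2 h^{2}}$)
$\left(-1 + u{\left(-7 \right)}\right) \left(-27\right) = \left(-1 + 2 \left(-7\right) \frac{1}{15 - 7 + 2 \left(-7\right)^{2}}\right) \left(-27\right) = \left(-1 + 2 \left(-7\right) \frac{1}{15 - 7 + 2 \cdot 49}\right) \left(-27\right) = \left(-1 + 2 \left(-7\right) \frac{1}{15 - 7 + 98}\right) \left(-27\right) = \left(-1 + 2 \left(-7\right) \frac{1}{106}\right) \left(-27\right) = \left(-1 - \frac{7}{53}\right) \left(-27\right) = \left(- \frac{60}{53}\right) \left(-27\right) = \frac{1620}{53}$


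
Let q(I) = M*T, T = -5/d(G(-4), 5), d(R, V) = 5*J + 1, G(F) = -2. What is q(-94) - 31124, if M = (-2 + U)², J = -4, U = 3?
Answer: -591351/19 ≈ -31124.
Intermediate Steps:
d(R, V) = -19 (d(R, V) = 5*(-4) + 1 = -20 + 1 = -19)
M = 1 (M = (-2 + 3)² = 1² = 1)
T = 5/19 (T = -5/(-19) = -5*(-1/19) = 5/19 ≈ 0.26316)
q(I) = 5/19 (q(I) = 1*(5/19) = 5/19)
q(-94) - 31124 = 5/19 - 31124 = -591351/19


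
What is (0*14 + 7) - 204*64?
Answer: -13049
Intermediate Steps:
(0*14 + 7) - 204*64 = (0 + 7) - 13056 = 7 - 13056 = -13049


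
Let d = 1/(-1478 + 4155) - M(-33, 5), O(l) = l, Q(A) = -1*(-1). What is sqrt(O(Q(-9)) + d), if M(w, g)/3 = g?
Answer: I*sqrt(100325929)/2677 ≈ 3.7416*I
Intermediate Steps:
M(w, g) = 3*g
Q(A) = 1
d = -40154/2677 (d = 1/(-1478 + 4155) - 3*5 = 1/2677 - 1*15 = 1/2677 - 15 = -40154/2677 ≈ -15.000)
sqrt(O(Q(-9)) + d) = sqrt(1 - 40154/2677) = sqrt(-37477/2677) = I*sqrt(100325929)/2677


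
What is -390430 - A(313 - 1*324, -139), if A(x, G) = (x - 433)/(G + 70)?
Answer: -8980038/23 ≈ -3.9044e+5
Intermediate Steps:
A(x, G) = (-433 + x)/(70 + G)
-390430 - A(313 - 1*324, -139) = -390430 - (-433 + (313 - 1*324))/(70 - 139) = -390430 - (-433 + (313 - 324))/(-69) = -390430 - (-1)*(-433 - 11)/69 = -390430 - (-1)*(-444)/69 = -390430 - 1*148/23 = -390430 - 148/23 = -8980038/23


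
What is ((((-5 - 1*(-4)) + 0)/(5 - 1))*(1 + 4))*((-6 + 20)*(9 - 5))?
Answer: -70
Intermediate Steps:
((((-5 - 1*(-4)) + 0)/(5 - 1))*(1 + 4))*((-6 + 20)*(9 - 5)) = ((((-5 + 4) + 0)/4)*5)*(14*4) = (((-1 + 0)*(¼))*5)*56 = (-1*¼*5)*56 = -¼*5*56 = -5/4*56 = -70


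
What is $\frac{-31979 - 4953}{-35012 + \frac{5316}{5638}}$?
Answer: $\frac{52055654}{49348085} \approx 1.0549$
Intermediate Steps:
$\frac{-31979 - 4953}{-35012 + \frac{5316}{5638}} = - \frac{36932}{-35012 + 5316 \cdot \frac{1}{5638}} = - \frac{36932}{-35012 + \frac{2658}{2819}} = - \frac{36932}{- \frac{98696170}{2819}} = \left(-36932\right) \left(- \frac{2819}{98696170}\right) = \frac{52055654}{49348085}$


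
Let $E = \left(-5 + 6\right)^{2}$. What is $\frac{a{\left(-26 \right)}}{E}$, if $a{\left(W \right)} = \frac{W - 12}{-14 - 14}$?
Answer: $\frac{19}{14} \approx 1.3571$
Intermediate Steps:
$E = 1$ ($E = 1^{2} = 1$)
$a{\left(W \right)} = \frac{3}{7} - \frac{W}{28}$ ($a{\left(W \right)} = \frac{-12 + W}{-28} = \left(-12 + W\right) \left(- \frac{1}{28}\right) = \frac{3}{7} - \frac{W}{28}$)
$\frac{a{\left(-26 \right)}}{E} = \frac{\frac{3}{7} - - \frac{13}{14}}{1} = \left(\frac{3}{7} + \frac{13}{14}\right) 1 = \frac{19}{14} \cdot 1 = \frac{19}{14}$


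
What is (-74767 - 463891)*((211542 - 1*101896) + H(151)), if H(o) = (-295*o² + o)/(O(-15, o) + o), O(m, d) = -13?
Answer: -754570440772/23 ≈ -3.2807e+10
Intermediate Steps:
H(o) = (o - 295*o²)/(-13 + o) (H(o) = (-295*o² + o)/(-13 + o) = (o - 295*o²)/(-13 + o))
(-74767 - 463891)*((211542 - 1*101896) + H(151)) = (-74767 - 463891)*((211542 - 1*101896) + 151*(1 - 295*151)/(-13 + 151)) = -538658*((211542 - 101896) + 151*(1 - 44545)/138) = -538658*(109646 + 151*(1/138)*(-44544)) = -538658*(109646 - 1121024/23) = -538658*1400834/23 = -754570440772/23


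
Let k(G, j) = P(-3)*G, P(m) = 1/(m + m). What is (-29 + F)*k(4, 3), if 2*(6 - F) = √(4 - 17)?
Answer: 46/3 + I*√13/3 ≈ 15.333 + 1.2019*I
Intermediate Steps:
P(m) = 1/(2*m)
F = 6 - I*√13/2 (F = 6 - √(4 - 17)/2 = 6 - I*√13/2 ≈ 6.0 - 1.8028*I)
k(G, j) = -G/6 (k(G, j) = ((½)/(-3))*G = ((½)*(-⅓))*G = -G/6)
(-29 + F)*k(4, 3) = (-29 + (6 - I*√13/2))*(-⅙*4) = (-23 - I*√13/2)*(-⅔) = 46/3 + I*√13/3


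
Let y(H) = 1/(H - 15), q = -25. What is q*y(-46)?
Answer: 25/61 ≈ 0.40984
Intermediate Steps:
y(H) = 1/(-15 + H)
q*y(-46) = -25/(-15 - 46) = -25/(-61) = -25*(-1/61) = 25/61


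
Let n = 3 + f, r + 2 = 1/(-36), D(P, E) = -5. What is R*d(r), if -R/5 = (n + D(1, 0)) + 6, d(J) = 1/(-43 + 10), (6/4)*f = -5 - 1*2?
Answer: -10/99 ≈ -0.10101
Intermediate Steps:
r = -73/36 (r = -2 + 1/(-36) = -2 - 1/36 = -73/36 ≈ -2.0278)
f = -14/3 (f = 2*(-5 - 1*2)/3 = 2*(-5 - 2)/3 = (2/3)*(-7) = -14/3 ≈ -4.6667)
d(J) = -1/33 (d(J) = 1/(-33) = -1/33)
n = -5/3 (n = 3 - 14/3 = -5/3 ≈ -1.6667)
R = 10/3 (R = -5*((-5/3 - 5) + 6) = -5*(-20/3 + 6) = -5*(-2/3) = 10/3 ≈ 3.3333)
R*d(r) = (10/3)*(-1/33) = -10/99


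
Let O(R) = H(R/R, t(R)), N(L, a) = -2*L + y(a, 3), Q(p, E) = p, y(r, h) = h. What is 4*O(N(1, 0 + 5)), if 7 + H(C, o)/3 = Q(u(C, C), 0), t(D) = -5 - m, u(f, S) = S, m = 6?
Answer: -72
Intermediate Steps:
t(D) = -11 (t(D) = -5 - 1*6 = -5 - 6 = -11)
H(C, o) = -21 + 3*C
N(L, a) = 3 - 2*L (N(L, a) = -2*L + 3 = 3 - 2*L)
O(R) = -18 (O(R) = -21 + 3*(R/R) = -21 + 3*1 = -21 + 3 = -18)
4*O(N(1, 0 + 5)) = 4*(-18) = -72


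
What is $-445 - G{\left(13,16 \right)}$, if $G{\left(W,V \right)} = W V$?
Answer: $-653$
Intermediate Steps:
$G{\left(W,V \right)} = V W$
$-445 - G{\left(13,16 \right)} = -445 - 16 \cdot 13 = -445 - 208 = -653$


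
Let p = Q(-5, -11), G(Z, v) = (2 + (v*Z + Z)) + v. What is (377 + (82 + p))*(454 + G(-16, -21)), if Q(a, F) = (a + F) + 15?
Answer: 345790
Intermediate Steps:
G(Z, v) = 2 + Z + v + Z*v (G(Z, v) = (2 + (Z*v + Z)) + v = (2 + (Z + Z*v)) + v = (2 + Z + Z*v) + v = 2 + Z + v + Z*v)
Q(a, F) = 15 + F + a (Q(a, F) = (F + a) + 15 = 15 + F + a)
p = -1 (p = 15 - 11 - 5 = -1)
(377 + (82 + p))*(454 + G(-16, -21)) = (377 + (82 - 1))*(454 + (2 - 16 - 21 - 16*(-21))) = (377 + 81)*(454 + (2 - 16 - 21 + 336)) = 458*(454 + 301) = 458*755 = 345790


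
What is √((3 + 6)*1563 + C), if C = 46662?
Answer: √60729 ≈ 246.43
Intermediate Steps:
√((3 + 6)*1563 + C) = √((3 + 6)*1563 + 46662) = √(9*1563 + 46662) = √(14067 + 46662) = √60729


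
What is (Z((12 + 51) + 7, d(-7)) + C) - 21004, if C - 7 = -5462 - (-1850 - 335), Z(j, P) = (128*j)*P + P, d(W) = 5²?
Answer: 199751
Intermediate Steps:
d(W) = 25
Z(j, P) = P + 128*P*j (Z(j, P) = 128*P*j + P = P + 128*P*j)
C = -3270 (C = 7 + (-5462 - (-1850 - 335)) = 7 + (-5462 - 1*(-2185)) = 7 + (-5462 + 2185) = 7 - 3277 = -3270)
(Z((12 + 51) + 7, d(-7)) + C) - 21004 = (25*(1 + 128*((12 + 51) + 7)) - 3270) - 21004 = (25*(1 + 128*(63 + 7)) - 3270) - 21004 = (25*(1 + 128*70) - 3270) - 21004 = (25*(1 + 8960) - 3270) - 21004 = (25*8961 - 3270) - 21004 = (224025 - 3270) - 21004 = 220755 - 21004 = 199751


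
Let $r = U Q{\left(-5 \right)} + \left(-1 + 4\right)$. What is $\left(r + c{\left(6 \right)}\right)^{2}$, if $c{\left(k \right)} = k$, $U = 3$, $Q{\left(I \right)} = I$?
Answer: $36$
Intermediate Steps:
$r = -12$ ($r = 3 \left(-5\right) + \left(-1 + 4\right) = -15 + 3 = -12$)
$\left(r + c{\left(6 \right)}\right)^{2} = \left(-12 + 6\right)^{2} = \left(-6\right)^{2} = 36$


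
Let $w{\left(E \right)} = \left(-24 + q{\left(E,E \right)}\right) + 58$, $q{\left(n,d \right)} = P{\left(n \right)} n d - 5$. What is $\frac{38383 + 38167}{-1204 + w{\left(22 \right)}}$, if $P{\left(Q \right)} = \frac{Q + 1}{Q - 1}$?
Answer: $- \frac{1607550}{13543} \approx -118.7$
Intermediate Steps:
$P{\left(Q \right)} = \frac{1 + Q}{-1 + Q}$
$q{\left(n,d \right)} = -5 + \frac{d n \left(1 + n\right)}{-1 + n}$ ($q{\left(n,d \right)} = \frac{1 + n}{-1 + n} n d - 5 = \frac{n \left(1 + n\right)}{-1 + n} d - 5 = \frac{d n \left(1 + n\right)}{-1 + n} - 5 = -5 + \frac{d n \left(1 + n\right)}{-1 + n}$)
$w{\left(E \right)} = 34 + \frac{5 - 5 E + E^{2} \left(1 + E\right)}{-1 + E}$ ($w{\left(E \right)} = \left(-24 + \frac{5 - 5 E + E E \left(1 + E\right)}{-1 + E}\right) + 58 = \left(-24 + \frac{5 - 5 E + E^{2} \left(1 + E\right)}{-1 + E}\right) + 58 = 34 + \frac{5 - 5 E + E^{2} \left(1 + E\right)}{-1 + E}$)
$\frac{38383 + 38167}{-1204 + w{\left(22 \right)}} = \frac{38383 + 38167}{-1204 + \frac{-29 + 29 \cdot 22 + 22^{2} \left(1 + 22\right)}{-1 + 22}} = \frac{76550}{-1204 + \frac{-29 + 638 + 484 \cdot 23}{21}} = \frac{76550}{-1204 + \frac{-29 + 638 + 11132}{21}} = \frac{76550}{-1204 + \frac{1}{21} \cdot 11741} = \frac{76550}{-1204 + \frac{11741}{21}} = \frac{76550}{- \frac{13543}{21}} = 76550 \left(- \frac{21}{13543}\right) = - \frac{1607550}{13543}$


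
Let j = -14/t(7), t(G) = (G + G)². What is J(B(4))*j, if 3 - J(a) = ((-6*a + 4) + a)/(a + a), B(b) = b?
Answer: -5/14 ≈ -0.35714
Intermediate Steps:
t(G) = 4*G² (t(G) = (2*G)² = 4*G²)
J(a) = 3 - (4 - 5*a)/(2*a) (J(a) = 3 - ((-6*a + 4) + a)/(a + a) = 3 - ((4 - 6*a) + a)/(2*a) = 3 - (4 - 5*a)*1/(2*a) = 3 - (4 - 5*a)/(2*a))
j = -1/14 (j = -14/(4*7²) = -14/(4*49) = -14/196 = -14*1/196 = -1/14 ≈ -0.071429)
J(B(4))*j = (11/2 - 2/4)*(-1/14) = (11/2 - 2*¼)*(-1/14) = (11/2 - ½)*(-1/14) = 5*(-1/14) = -5/14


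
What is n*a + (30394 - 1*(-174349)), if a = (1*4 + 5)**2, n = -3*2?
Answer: 204257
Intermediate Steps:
n = -6
a = 81 (a = (4 + 5)**2 = 9**2 = 81)
n*a + (30394 - 1*(-174349)) = -6*81 + (30394 - 1*(-174349)) = -486 + (30394 + 174349) = -486 + 204743 = 204257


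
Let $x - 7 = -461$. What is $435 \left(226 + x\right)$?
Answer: $-99180$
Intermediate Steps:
$x = -454$ ($x = 7 - 461 = -454$)
$435 \left(226 + x\right) = 435 \left(226 - 454\right) = 435 \left(-228\right) = -99180$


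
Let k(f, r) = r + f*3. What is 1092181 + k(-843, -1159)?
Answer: 1088493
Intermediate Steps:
k(f, r) = r + 3*f
1092181 + k(-843, -1159) = 1092181 + (-1159 + 3*(-843)) = 1092181 + (-1159 - 2529) = 1092181 - 3688 = 1088493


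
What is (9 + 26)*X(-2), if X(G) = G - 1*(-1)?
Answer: -35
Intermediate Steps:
X(G) = 1 + G (X(G) = G + 1 = 1 + G)
(9 + 26)*X(-2) = (9 + 26)*(1 - 2) = 35*(-1) = -35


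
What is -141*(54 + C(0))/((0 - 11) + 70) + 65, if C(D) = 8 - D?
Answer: -4907/59 ≈ -83.169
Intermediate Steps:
-141*(54 + C(0))/((0 - 11) + 70) + 65 = -141*(54 + (8 - 1*0))/((0 - 11) + 70) + 65 = -141*(54 + (8 + 0))/(-11 + 70) + 65 = -141*(54 + 8)/59 + 65 = -8742/59 + 65 = -4907/59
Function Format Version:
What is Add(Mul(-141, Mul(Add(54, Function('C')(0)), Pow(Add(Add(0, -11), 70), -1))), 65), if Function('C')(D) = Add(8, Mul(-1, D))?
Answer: Rational(-4907, 59) ≈ -83.169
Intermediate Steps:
Add(Mul(-141, Mul(Add(54, Function('C')(0)), Pow(Add(Add(0, -11), 70), -1))), 65) = Add(Mul(-141, Mul(Add(54, Add(8, Mul(-1, 0))), Pow(Add(Add(0, -11), 70), -1))), 65) = Add(Mul(-141, Mul(Add(54, Add(8, 0)), Pow(Add(-11, 70), -1))), 65) = Add(Mul(-141, Mul(Add(54, 8), Pow(59, -1))), 65) = Add(Mul(-141, Mul(62, Rational(1, 59))), 65) = Add(Mul(-141, Rational(62, 59)), 65) = Add(Rational(-8742, 59), 65) = Rational(-4907, 59)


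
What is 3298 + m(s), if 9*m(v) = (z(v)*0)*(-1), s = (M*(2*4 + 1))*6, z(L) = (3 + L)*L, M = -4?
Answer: 3298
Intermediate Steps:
z(L) = L*(3 + L)
s = -216 (s = -4*(2*4 + 1)*6 = -4*(8 + 1)*6 = -4*9*6 = -36*6 = -216)
m(v) = 0 (m(v) = (((v*(3 + v))*0)*(-1))/9 = (0*(-1))/9 = (⅑)*0 = 0)
3298 + m(s) = 3298 + 0 = 3298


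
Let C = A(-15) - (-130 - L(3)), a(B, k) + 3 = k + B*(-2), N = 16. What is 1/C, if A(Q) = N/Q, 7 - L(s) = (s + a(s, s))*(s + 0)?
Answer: 15/2174 ≈ 0.0068997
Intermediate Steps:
a(B, k) = -3 + k - 2*B (a(B, k) = -3 + (k + B*(-2)) = -3 + (k - 2*B) = -3 + k - 2*B)
L(s) = 7 + 3*s (L(s) = 7 - (s + (-3 + s - 2*s))*(s + 0) = 7 - (s + (-3 - s))*s = 7 - (-3)*s = 7 + 3*s)
A(Q) = 16/Q
C = 2174/15 (C = 16/(-15) - (-130 - (7 + 3*3)) = 16*(-1/15) - (-130 - (7 + 9)) = -16/15 - (-130 - 1*16) = -16/15 - (-130 - 16) = -16/15 - 1*(-146) = -16/15 + 146 = 2174/15 ≈ 144.93)
1/C = 1/(2174/15) = 15/2174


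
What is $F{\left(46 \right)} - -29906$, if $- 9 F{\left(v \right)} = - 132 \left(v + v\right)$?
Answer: $\frac{93766}{3} \approx 31255.0$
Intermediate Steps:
$F{\left(v \right)} = \frac{88 v}{3}$ ($F{\left(v \right)} = - \frac{\left(-132\right) \left(v + v\right)}{9} = - \frac{\left(-132\right) 2 v}{9} = - \frac{\left(-264\right) v}{9} = \frac{88 v}{3}$)
$F{\left(46 \right)} - -29906 = \frac{88}{3} \cdot 46 - -29906 = \frac{4048}{3} + 29906 = \frac{93766}{3}$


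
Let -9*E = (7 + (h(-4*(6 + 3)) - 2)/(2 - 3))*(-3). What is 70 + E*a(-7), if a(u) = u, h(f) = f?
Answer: -35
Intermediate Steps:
E = 15 (E = -(7 + (-4*(6 + 3) - 2)/(2 - 3))*(-3)/9 = -(7 + (-4*9 - 2)/(-1))*(-3)/9 = -(7 + (-36 - 2)*(-1))*(-3)/9 = -(7 - 38*(-1))*(-3)/9 = -(7 + 38)*(-3)/9 = -5*(-3) = -⅑*(-135) = 15)
70 + E*a(-7) = 70 + 15*(-7) = 70 - 105 = -35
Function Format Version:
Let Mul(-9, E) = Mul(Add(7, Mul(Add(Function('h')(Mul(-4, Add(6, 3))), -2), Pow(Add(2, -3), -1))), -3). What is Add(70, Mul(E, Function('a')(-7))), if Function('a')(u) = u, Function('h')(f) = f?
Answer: -35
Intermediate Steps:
E = 15 (E = Mul(Rational(-1, 9), Mul(Add(7, Mul(Add(Mul(-4, Add(6, 3)), -2), Pow(Add(2, -3), -1))), -3)) = Mul(Rational(-1, 9), Mul(Add(7, Mul(Add(Mul(-4, 9), -2), Pow(-1, -1))), -3)) = Mul(Rational(-1, 9), Mul(Add(7, Mul(Add(-36, -2), -1)), -3)) = Mul(Rational(-1, 9), Mul(Add(7, Mul(-38, -1)), -3)) = Mul(Rational(-1, 9), Mul(Add(7, 38), -3)) = Mul(Rational(-1, 9), Mul(45, -3)) = Mul(Rational(-1, 9), -135) = 15)
Add(70, Mul(E, Function('a')(-7))) = Add(70, Mul(15, -7)) = Add(70, -105) = -35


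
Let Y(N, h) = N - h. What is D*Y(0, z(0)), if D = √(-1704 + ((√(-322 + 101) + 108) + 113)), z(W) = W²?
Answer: 0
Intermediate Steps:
D = √(-1483 + I*√221) (D = √(-1704 + ((√(-221) + 108) + 113)) = √(-1704 + ((I*√221 + 108) + 113)) = √(-1704 + ((108 + I*√221) + 113)) = √(-1704 + (221 + I*√221)) = √(-1483 + I*√221) ≈ 0.193 + 38.51*I)
D*Y(0, z(0)) = √(-1483 + I*√221)*(0 - 1*0²) = √(-1483 + I*√221)*(0 - 1*0) = √(-1483 + I*√221)*(0 + 0) = √(-1483 + I*√221)*0 = 0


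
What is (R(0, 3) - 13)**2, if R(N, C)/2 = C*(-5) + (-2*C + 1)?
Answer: 2809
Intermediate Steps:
R(N, C) = 2 - 14*C (R(N, C) = 2*(C*(-5) + (-2*C + 1)) = 2*(-5*C + (1 - 2*C)) = 2*(1 - 7*C) = 2 - 14*C)
(R(0, 3) - 13)**2 = ((2 - 14*3) - 13)**2 = ((2 - 42) - 13)**2 = (-40 - 13)**2 = (-53)**2 = 2809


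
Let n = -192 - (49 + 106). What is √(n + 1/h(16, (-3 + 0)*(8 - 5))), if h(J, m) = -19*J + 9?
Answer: 33*I*√27730/295 ≈ 18.628*I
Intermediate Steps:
n = -347 (n = -192 - 1*155 = -192 - 155 = -347)
h(J, m) = 9 - 19*J
√(n + 1/h(16, (-3 + 0)*(8 - 5))) = √(-347 + 1/(9 - 19*16)) = √(-347 + 1/(9 - 304)) = √(-347 + 1/(-295)) = √(-347 - 1/295) = √(-102366/295) = 33*I*√27730/295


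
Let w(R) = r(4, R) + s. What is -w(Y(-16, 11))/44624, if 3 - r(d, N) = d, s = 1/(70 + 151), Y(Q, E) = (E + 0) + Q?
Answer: 55/2465476 ≈ 2.2308e-5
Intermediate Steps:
Y(Q, E) = E + Q
s = 1/221 ≈ 0.0045249
r(d, N) = 3 - d
w(R) = -220/221 (w(R) = (3 - 1*4) + 1/221 = (3 - 4) + 1/221 = -1 + 1/221 = -220/221)
-w(Y(-16, 11))/44624 = -(-220)/(221*44624) = -1*(-55/2465476) = 55/2465476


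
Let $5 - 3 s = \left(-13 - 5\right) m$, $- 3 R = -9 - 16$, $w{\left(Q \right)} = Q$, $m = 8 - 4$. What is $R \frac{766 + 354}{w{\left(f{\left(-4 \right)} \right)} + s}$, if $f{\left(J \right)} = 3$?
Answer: $\frac{14000}{43} \approx 325.58$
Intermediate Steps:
$m = 4$
$R = \frac{25}{3}$ ($R = - \frac{-9 - 16}{3} = \left(- \frac{1}{3}\right) \left(-25\right) = \frac{25}{3} \approx 8.3333$)
$s = \frac{77}{3}$ ($s = \frac{5}{3} - \frac{\left(-13 - 5\right) 4}{3} = \frac{5}{3} - \frac{\left(-18\right) 4}{3} = \frac{5}{3} - -24 = \frac{5}{3} + 24 = \frac{77}{3} \approx 25.667$)
$R \frac{766 + 354}{w{\left(f{\left(-4 \right)} \right)} + s} = \frac{25 \frac{766 + 354}{3 + \frac{77}{3}}}{3} = \frac{25 \frac{1120}{\frac{86}{3}}}{3} = \frac{25 \cdot 1120 \cdot \frac{3}{86}}{3} = \frac{25}{3} \cdot \frac{1680}{43} = \frac{14000}{43}$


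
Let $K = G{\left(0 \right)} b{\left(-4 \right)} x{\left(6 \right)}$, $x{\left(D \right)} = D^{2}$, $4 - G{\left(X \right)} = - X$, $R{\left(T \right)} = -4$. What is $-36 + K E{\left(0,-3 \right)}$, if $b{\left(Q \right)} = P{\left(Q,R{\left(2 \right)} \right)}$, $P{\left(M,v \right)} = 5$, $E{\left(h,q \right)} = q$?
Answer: $-2196$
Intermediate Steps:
$G{\left(X \right)} = 4 + X$ ($G{\left(X \right)} = 4 - - X = 4 + X$)
$b{\left(Q \right)} = 5$
$K = 720$ ($K = \left(4 + 0\right) 5 \cdot 6^{2} = 4 \cdot 5 \cdot 36 = 20 \cdot 36 = 720$)
$-36 + K E{\left(0,-3 \right)} = -36 + 720 \left(-3\right) = -36 - 2160 = -2196$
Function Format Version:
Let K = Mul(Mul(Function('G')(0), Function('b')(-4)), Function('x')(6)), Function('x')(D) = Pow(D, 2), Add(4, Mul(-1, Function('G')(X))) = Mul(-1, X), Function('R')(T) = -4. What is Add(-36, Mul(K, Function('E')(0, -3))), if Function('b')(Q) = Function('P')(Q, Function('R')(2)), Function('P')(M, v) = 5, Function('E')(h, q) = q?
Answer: -2196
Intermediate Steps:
Function('G')(X) = Add(4, X) (Function('G')(X) = Add(4, Mul(-1, Mul(-1, X))) = Add(4, X))
Function('b')(Q) = 5
K = 720 (K = Mul(Mul(Add(4, 0), 5), Pow(6, 2)) = Mul(Mul(4, 5), 36) = Mul(20, 36) = 720)
Add(-36, Mul(K, Function('E')(0, -3))) = Add(-36, Mul(720, -3)) = Add(-36, -2160) = -2196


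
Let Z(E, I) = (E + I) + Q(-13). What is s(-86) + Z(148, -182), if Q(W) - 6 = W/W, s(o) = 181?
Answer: 154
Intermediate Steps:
Q(W) = 7 (Q(W) = 6 + W/W = 6 + 1 = 7)
Z(E, I) = 7 + E + I (Z(E, I) = (E + I) + 7 = 7 + E + I)
s(-86) + Z(148, -182) = 181 + (7 + 148 - 182) = 181 - 27 = 154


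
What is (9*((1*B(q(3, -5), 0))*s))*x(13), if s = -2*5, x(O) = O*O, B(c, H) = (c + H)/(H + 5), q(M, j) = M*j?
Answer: 45630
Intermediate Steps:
B(c, H) = (H + c)/(5 + H)
x(O) = O²
s = -10
(9*((1*B(q(3, -5), 0))*s))*x(13) = (9*((1*((0 + 3*(-5))/(5 + 0)))*(-10)))*13² = (9*((1*((0 - 15)/5))*(-10)))*169 = (9*((1*((⅕)*(-15)))*(-10)))*169 = (9*((1*(-3))*(-10)))*169 = (9*(-3*(-10)))*169 = (9*30)*169 = 270*169 = 45630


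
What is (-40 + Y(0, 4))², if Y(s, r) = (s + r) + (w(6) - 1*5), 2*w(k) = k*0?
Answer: 1681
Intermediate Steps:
w(k) = 0 (w(k) = (k*0)/2 = (½)*0 = 0)
Y(s, r) = -5 + r + s (Y(s, r) = (s + r) + (0 - 1*5) = (r + s) + (0 - 5) = (r + s) - 5 = -5 + r + s)
(-40 + Y(0, 4))² = (-40 + (-5 + 4 + 0))² = (-40 - 1)² = (-41)² = 1681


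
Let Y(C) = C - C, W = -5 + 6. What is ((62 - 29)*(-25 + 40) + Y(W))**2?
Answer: 245025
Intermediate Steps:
W = 1
Y(C) = 0
((62 - 29)*(-25 + 40) + Y(W))**2 = ((62 - 29)*(-25 + 40) + 0)**2 = (33*15 + 0)**2 = (495 + 0)**2 = 495**2 = 245025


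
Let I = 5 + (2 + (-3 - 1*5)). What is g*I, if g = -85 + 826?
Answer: -741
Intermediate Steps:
g = 741
I = -1 (I = 5 + (2 + (-3 - 5)) = 5 + (2 - 8) = 5 - 6 = -1)
g*I = 741*(-1) = -741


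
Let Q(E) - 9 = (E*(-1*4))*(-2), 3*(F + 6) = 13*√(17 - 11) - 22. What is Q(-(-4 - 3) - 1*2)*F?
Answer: -1960/3 + 637*√6/3 ≈ -133.23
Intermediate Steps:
F = -40/3 + 13*√6/3 (F = -6 + (13*√(17 - 11) - 22)/3 = -6 + (13*√6 - 22)/3 = -6 + (-22 + 13*√6)/3 = -6 + (-22/3 + 13*√6/3) = -40/3 + 13*√6/3 ≈ -2.7189)
Q(E) = 9 + 8*E (Q(E) = 9 + (E*(-1*4))*(-2) = 9 + (E*(-4))*(-2) = 9 - 4*E*(-2) = 9 + 8*E)
Q(-(-4 - 3) - 1*2)*F = (9 + 8*(-(-4 - 3) - 1*2))*(-40/3 + 13*√6/3) = (9 + 8*(-1*(-7) - 2))*(-40/3 + 13*√6/3) = (9 + 8*(7 - 2))*(-40/3 + 13*√6/3) = (9 + 8*5)*(-40/3 + 13*√6/3) = (9 + 40)*(-40/3 + 13*√6/3) = 49*(-40/3 + 13*√6/3) = -1960/3 + 637*√6/3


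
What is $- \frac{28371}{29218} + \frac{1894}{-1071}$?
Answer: $- \frac{12246319}{4470354} \approx -2.7395$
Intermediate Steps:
$- \frac{28371}{29218} + \frac{1894}{-1071} = \left(-28371\right) \frac{1}{29218} + 1894 \left(- \frac{1}{1071}\right) = - \frac{4053}{4174} - \frac{1894}{1071} = - \frac{12246319}{4470354}$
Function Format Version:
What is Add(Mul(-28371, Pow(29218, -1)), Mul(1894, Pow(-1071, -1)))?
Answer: Rational(-12246319, 4470354) ≈ -2.7395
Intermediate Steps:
Add(Mul(-28371, Pow(29218, -1)), Mul(1894, Pow(-1071, -1))) = Add(Mul(-28371, Rational(1, 29218)), Mul(1894, Rational(-1, 1071))) = Add(Rational(-4053, 4174), Rational(-1894, 1071)) = Rational(-12246319, 4470354)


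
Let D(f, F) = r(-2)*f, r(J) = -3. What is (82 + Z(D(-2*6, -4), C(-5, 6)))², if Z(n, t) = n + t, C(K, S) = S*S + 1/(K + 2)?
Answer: 212521/9 ≈ 23613.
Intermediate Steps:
C(K, S) = S² + 1/(2 + K)
D(f, F) = -3*f
(82 + Z(D(-2*6, -4), C(-5, 6)))² = (82 + (-(-6)*6 + (1 + 2*6² - 5*6²)/(2 - 5)))² = (82 + (-3*(-12) + (1 + 2*36 - 5*36)/(-3)))² = (82 + (36 - (1 + 72 - 180)/3))² = (82 + (36 - ⅓*(-107)))² = (82 + (36 + 107/3))² = (82 + 215/3)² = (461/3)² = 212521/9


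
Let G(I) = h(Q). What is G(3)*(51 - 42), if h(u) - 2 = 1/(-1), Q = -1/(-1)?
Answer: 9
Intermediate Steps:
Q = 1 (Q = -1*(-1) = 1)
h(u) = 1 (h(u) = 2 + 1/(-1) = 2 + 1*(-1) = 2 - 1 = 1)
G(I) = 1
G(3)*(51 - 42) = 1*(51 - 42) = 1*9 = 9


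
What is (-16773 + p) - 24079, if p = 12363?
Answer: -28489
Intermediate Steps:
(-16773 + p) - 24079 = (-16773 + 12363) - 24079 = -4410 - 24079 = -28489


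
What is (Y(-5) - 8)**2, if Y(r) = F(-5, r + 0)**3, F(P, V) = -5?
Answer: 17689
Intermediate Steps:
Y(r) = -125 (Y(r) = (-5)**3 = -125)
(Y(-5) - 8)**2 = (-125 - 8)**2 = (-133)**2 = 17689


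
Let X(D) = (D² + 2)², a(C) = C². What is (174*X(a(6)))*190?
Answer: 55699620240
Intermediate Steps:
X(D) = (2 + D²)²
(174*X(a(6)))*190 = (174*(2 + (6²)²)²)*190 = (174*(2 + 36²)²)*190 = (174*(2 + 1296)²)*190 = (174*1298²)*190 = (174*1684804)*190 = 293155896*190 = 55699620240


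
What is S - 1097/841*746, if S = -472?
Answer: -1215314/841 ≈ -1445.1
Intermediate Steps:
S - 1097/841*746 = -472 - 1097/841*746 = -472 - 818362/841 = -1215314/841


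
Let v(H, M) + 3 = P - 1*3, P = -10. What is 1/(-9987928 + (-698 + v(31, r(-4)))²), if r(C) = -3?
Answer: -1/9478132 ≈ -1.0551e-7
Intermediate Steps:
v(H, M) = -16 (v(H, M) = -3 + (-10 - 1*3) = -3 + (-10 - 3) = -3 - 13 = -16)
1/(-9987928 + (-698 + v(31, r(-4)))²) = 1/(-9987928 + (-698 - 16)²) = 1/(-9987928 + (-714)²) = 1/(-9987928 + 509796) = 1/(-9478132) = -1/9478132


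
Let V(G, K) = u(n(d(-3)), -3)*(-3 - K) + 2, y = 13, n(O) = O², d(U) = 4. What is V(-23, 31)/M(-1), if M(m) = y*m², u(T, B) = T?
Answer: -542/13 ≈ -41.692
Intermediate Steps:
M(m) = 13*m²
V(G, K) = -46 - 16*K (V(G, K) = 4²*(-3 - K) + 2 = 16*(-3 - K) + 2 = (-48 - 16*K) + 2 = -46 - 16*K)
V(-23, 31)/M(-1) = (-46 - 16*31)/((13*(-1)²)) = (-46 - 496)/((13*1)) = -542/13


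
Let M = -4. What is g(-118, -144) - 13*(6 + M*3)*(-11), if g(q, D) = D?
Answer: -1002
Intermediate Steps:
g(-118, -144) - 13*(6 + M*3)*(-11) = -144 - 13*(6 - 4*3)*(-11) = -144 - 13*(6 - 12)*(-11) = -144 - 13*(-6)*(-11) = -144 - (-78)*(-11) = -144 - 1*858 = -144 - 858 = -1002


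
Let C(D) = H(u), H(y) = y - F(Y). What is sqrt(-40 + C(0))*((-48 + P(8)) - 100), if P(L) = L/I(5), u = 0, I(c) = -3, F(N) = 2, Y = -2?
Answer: -452*I*sqrt(42)/3 ≈ -976.43*I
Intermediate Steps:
H(y) = -2 + y (H(y) = y - 1*2 = y - 2 = -2 + y)
P(L) = -L/3 (P(L) = L/(-3) = L*(-1/3) = -L/3)
C(D) = -2 (C(D) = -2 + 0 = -2)
sqrt(-40 + C(0))*((-48 + P(8)) - 100) = sqrt(-40 - 2)*((-48 - 1/3*8) - 100) = sqrt(-42)*((-48 - 8/3) - 100) = (I*sqrt(42))*(-152/3 - 100) = (I*sqrt(42))*(-452/3) = -452*I*sqrt(42)/3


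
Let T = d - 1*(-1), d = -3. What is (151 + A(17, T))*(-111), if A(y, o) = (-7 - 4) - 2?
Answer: -15318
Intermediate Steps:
T = -2 (T = -3 - 1*(-1) = -3 + 1 = -2)
A(y, o) = -13 (A(y, o) = -11 - 2 = -13)
(151 + A(17, T))*(-111) = (151 - 13)*(-111) = 138*(-111) = -15318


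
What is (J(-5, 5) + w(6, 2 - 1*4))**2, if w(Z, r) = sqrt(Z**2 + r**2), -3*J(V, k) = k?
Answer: 385/9 - 20*sqrt(10)/3 ≈ 21.696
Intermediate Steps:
J(V, k) = -k/3
(J(-5, 5) + w(6, 2 - 1*4))**2 = (-1/3*5 + sqrt(6**2 + (2 - 1*4)**2))**2 = (-5/3 + sqrt(36 + (2 - 4)**2))**2 = (-5/3 + sqrt(36 + (-2)**2))**2 = (-5/3 + sqrt(36 + 4))**2 = (-5/3 + sqrt(40))**2 = (-5/3 + 2*sqrt(10))**2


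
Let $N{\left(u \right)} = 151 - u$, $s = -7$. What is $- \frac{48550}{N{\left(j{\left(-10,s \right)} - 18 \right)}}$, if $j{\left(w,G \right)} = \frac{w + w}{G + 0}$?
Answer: $- \frac{339850}{1163} \approx -292.22$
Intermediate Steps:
$j{\left(w,G \right)} = \frac{2 w}{G}$
$- \frac{48550}{N{\left(j{\left(-10,s \right)} - 18 \right)}} = - \frac{48550}{151 - \left(2 \left(-10\right) \frac{1}{-7} - 18\right)} = - \frac{48550}{151 - \left(2 \left(-10\right) \left(- \frac{1}{7}\right) - 18\right)} = - \frac{48550}{151 - \left(\frac{20}{7} - 18\right)} = - \frac{48550}{151 - - \frac{106}{7}} = - \frac{48550}{151 + \frac{106}{7}} = - \frac{48550}{\frac{1163}{7}} = \left(-48550\right) \frac{7}{1163} = - \frac{339850}{1163}$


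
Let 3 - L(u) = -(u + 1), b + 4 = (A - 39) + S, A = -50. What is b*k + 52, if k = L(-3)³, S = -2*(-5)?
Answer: -31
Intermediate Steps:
S = 10
b = -83 (b = -4 + ((-50 - 39) + 10) = -4 + (-89 + 10) = -4 - 79 = -83)
L(u) = 4 + u (L(u) = 3 - (-1)*(u + 1) = 3 - (-1)*(1 + u) = 3 - (-1 - u) = 3 + (1 + u) = 4 + u)
k = 1 (k = (4 - 3)³ = 1³ = 1)
b*k + 52 = -83*1 + 52 = -83 + 52 = -31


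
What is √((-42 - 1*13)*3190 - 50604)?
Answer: I*√226054 ≈ 475.45*I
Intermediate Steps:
√((-42 - 1*13)*3190 - 50604) = √((-42 - 13)*3190 - 50604) = √(-55*3190 - 50604) = √(-175450 - 50604) = √(-226054) = I*√226054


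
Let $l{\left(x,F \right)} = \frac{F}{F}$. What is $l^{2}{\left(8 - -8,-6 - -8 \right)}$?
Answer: $1$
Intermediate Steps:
$l{\left(x,F \right)} = 1$
$l^{2}{\left(8 - -8,-6 - -8 \right)} = 1^{2} = 1$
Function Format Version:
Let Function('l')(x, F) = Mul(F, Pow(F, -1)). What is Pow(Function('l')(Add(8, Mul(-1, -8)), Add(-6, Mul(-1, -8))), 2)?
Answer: 1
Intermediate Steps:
Function('l')(x, F) = 1
Pow(Function('l')(Add(8, Mul(-1, -8)), Add(-6, Mul(-1, -8))), 2) = Pow(1, 2) = 1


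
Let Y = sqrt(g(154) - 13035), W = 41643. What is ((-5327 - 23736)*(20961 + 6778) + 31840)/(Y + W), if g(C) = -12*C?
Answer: -11190122578677/578051444 + 8867613887*I*sqrt(123)/1734154332 ≈ -19358.0 + 56.712*I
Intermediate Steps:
Y = 11*I*sqrt(123) (Y = sqrt(-12*154 - 13035) = sqrt(-1848 - 13035) = sqrt(-14883) = 11*I*sqrt(123) ≈ 122.0*I)
((-5327 - 23736)*(20961 + 6778) + 31840)/(Y + W) = ((-5327 - 23736)*(20961 + 6778) + 31840)/(11*I*sqrt(123) + 41643) = (-29063*27739 + 31840)/(41643 + 11*I*sqrt(123)) = (-806178557 + 31840)/(41643 + 11*I*sqrt(123)) = -806146717/(41643 + 11*I*sqrt(123))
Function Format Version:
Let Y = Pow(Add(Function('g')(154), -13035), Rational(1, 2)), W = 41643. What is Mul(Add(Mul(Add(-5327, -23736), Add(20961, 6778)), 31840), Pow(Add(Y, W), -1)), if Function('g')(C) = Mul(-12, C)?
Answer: Add(Rational(-11190122578677, 578051444), Mul(Rational(8867613887, 1734154332), I, Pow(123, Rational(1, 2)))) ≈ Add(-19358., Mul(56.712, I))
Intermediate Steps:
Y = Mul(11, I, Pow(123, Rational(1, 2))) (Y = Pow(Add(Mul(-12, 154), -13035), Rational(1, 2)) = Pow(Add(-1848, -13035), Rational(1, 2)) = Pow(-14883, Rational(1, 2)) = Mul(11, I, Pow(123, Rational(1, 2))) ≈ Mul(122.00, I))
Mul(Add(Mul(Add(-5327, -23736), Add(20961, 6778)), 31840), Pow(Add(Y, W), -1)) = Mul(Add(Mul(Add(-5327, -23736), Add(20961, 6778)), 31840), Pow(Add(Mul(11, I, Pow(123, Rational(1, 2))), 41643), -1)) = Mul(Add(Mul(-29063, 27739), 31840), Pow(Add(41643, Mul(11, I, Pow(123, Rational(1, 2)))), -1)) = Mul(Add(-806178557, 31840), Pow(Add(41643, Mul(11, I, Pow(123, Rational(1, 2)))), -1)) = Mul(-806146717, Pow(Add(41643, Mul(11, I, Pow(123, Rational(1, 2)))), -1))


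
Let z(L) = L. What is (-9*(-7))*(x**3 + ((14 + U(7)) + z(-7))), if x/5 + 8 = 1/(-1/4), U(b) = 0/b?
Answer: -13607559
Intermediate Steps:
U(b) = 0
x = -60 (x = -40 + 5/((-1/4)) = -40 + 5/((-1*1/4)) = -40 + 5/(-1/4) = -40 + 5*(-4) = -40 - 20 = -60)
(-9*(-7))*(x**3 + ((14 + U(7)) + z(-7))) = (-9*(-7))*((-60)**3 + ((14 + 0) - 7)) = 63*(-216000 + (14 - 7)) = 63*(-216000 + 7) = 63*(-215993) = -13607559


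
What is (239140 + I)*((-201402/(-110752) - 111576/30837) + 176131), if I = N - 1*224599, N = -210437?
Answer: -2454931578181752957/71151238 ≈ -3.4503e+10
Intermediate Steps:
I = -435036 (I = -210437 - 1*224599 = -210437 - 224599 = -435036)
(239140 + I)*((-201402/(-110752) - 111576/30837) + 176131) = (239140 - 435036)*((-201402/(-110752) - 111576/30837) + 176131) = -195896*((-201402*(-1/110752) - 111576*1/30837) + 176131) = -195896*((100701/55376 - 37192/10279) + 176131) = -195896*(-1024438613/569209904 + 176131) = -195896*100254485162811/569209904 = -2454931578181752957/71151238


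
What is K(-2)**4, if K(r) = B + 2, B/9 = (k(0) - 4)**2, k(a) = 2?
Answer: 2085136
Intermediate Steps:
B = 36 (B = 9*(2 - 4)**2 = 9*(-2)**2 = 9*4 = 36)
K(r) = 38 (K(r) = 36 + 2 = 38)
K(-2)**4 = 38**4 = 2085136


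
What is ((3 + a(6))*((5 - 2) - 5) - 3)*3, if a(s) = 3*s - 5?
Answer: -105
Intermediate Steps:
a(s) = -5 + 3*s
((3 + a(6))*((5 - 2) - 5) - 3)*3 = ((3 + (-5 + 3*6))*((5 - 2) - 5) - 3)*3 = ((3 + (-5 + 18))*(3 - 5) - 3)*3 = ((3 + 13)*(-2) - 3)*3 = (16*(-2) - 3)*3 = (-32 - 3)*3 = -35*3 = -105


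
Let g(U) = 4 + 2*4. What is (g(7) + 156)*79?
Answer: 13272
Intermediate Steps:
g(U) = 12 (g(U) = 4 + 8 = 12)
(g(7) + 156)*79 = (12 + 156)*79 = 168*79 = 13272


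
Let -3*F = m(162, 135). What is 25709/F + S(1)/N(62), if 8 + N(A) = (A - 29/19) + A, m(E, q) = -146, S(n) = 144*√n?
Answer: 56050227/105850 ≈ 529.53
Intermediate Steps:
F = 146/3 (F = -⅓*(-146) = 146/3 ≈ 48.667)
N(A) = -181/19 + 2*A (N(A) = -8 + ((A - 29/19) + A) = -8 + ((-29/19 + A) + A) = -8 + (-29/19 + 2*A) = -181/19 + 2*A)
25709/F + S(1)/N(62) = 25709/(146/3) + (144*√1)/(-181/19 + 2*62) = 25709*(3/146) + (144*1)/(-181/19 + 124) = 77127/146 + 144/(2175/19) = 77127/146 + 144*(19/2175) = 77127/146 + 912/725 = 56050227/105850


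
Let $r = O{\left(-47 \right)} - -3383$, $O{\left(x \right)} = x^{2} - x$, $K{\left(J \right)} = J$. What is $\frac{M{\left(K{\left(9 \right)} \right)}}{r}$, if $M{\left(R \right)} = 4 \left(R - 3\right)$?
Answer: $\frac{24}{5639} \approx 0.0042561$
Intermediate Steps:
$M{\left(R \right)} = -12 + 4 R$ ($M{\left(R \right)} = 4 \left(-3 + R\right) = -12 + 4 R$)
$r = 5639$ ($r = - 47 \left(-1 - 47\right) - -3383 = \left(-47\right) \left(-48\right) + 3383 = 2256 + 3383 = 5639$)
$\frac{M{\left(K{\left(9 \right)} \right)}}{r} = \frac{-12 + 4 \cdot 9}{5639} = \left(-12 + 36\right) \frac{1}{5639} = 24 \cdot \frac{1}{5639} = \frac{24}{5639}$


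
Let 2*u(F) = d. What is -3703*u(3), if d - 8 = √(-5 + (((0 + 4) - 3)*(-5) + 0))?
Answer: -14812 - 3703*I*√10/2 ≈ -14812.0 - 5855.0*I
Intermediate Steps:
d = 8 + I*√10 (d = 8 + √(-5 + (((0 + 4) - 3)*(-5) + 0)) = 8 + √(-5 + ((4 - 3)*(-5) + 0)) = 8 + √(-5 + (1*(-5) + 0)) = 8 + √(-5 + (-5 + 0)) = 8 + √(-5 - 5) = 8 + √(-10) = 8 + I*√10 ≈ 8.0 + 3.1623*I)
u(F) = 4 + I*√10/2 (u(F) = (8 + I*√10)/2 = 4 + I*√10/2)
-3703*u(3) = -3703*(4 + I*√10/2) = -14812 - 3703*I*√10/2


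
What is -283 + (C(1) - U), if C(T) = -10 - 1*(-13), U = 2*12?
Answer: -304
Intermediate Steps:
U = 24
C(T) = 3 (C(T) = -10 + 13 = 3)
-283 + (C(1) - U) = -283 + (3 - 1*24) = -283 + (3 - 24) = -283 - 21 = -304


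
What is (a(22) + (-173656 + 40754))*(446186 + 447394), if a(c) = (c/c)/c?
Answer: -1306343813970/11 ≈ -1.1876e+11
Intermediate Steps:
a(c) = 1/c
(a(22) + (-173656 + 40754))*(446186 + 447394) = (1/22 + (-173656 + 40754))*(446186 + 447394) = (1/22 - 132902)*893580 = -2923843/22*893580 = -1306343813970/11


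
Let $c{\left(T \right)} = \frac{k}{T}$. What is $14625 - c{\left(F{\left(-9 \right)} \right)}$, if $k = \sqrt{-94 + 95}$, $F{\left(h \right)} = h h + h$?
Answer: $\frac{1052999}{72} \approx 14625.0$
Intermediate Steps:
$F{\left(h \right)} = h + h^{2}$ ($F{\left(h \right)} = h^{2} + h = h + h^{2}$)
$k = 1$ ($k = \sqrt{1} = 1$)
$c{\left(T \right)} = \frac{1}{T}$ ($c{\left(T \right)} = 1 \frac{1}{T} = \frac{1}{T}$)
$14625 - c{\left(F{\left(-9 \right)} \right)} = 14625 - \frac{1}{\left(-9\right) \left(1 - 9\right)} = 14625 - \frac{1}{\left(-9\right) \left(-8\right)} = 14625 - \frac{1}{72} = \frac{1052999}{72}$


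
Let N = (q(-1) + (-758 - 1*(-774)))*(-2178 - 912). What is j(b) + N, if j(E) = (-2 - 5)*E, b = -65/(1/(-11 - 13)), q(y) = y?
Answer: -57270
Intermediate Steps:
b = 1560 (b = -65/(1/(-24)) = -65/(-1/24) = -65*(-24) = 1560)
j(E) = -7*E
N = -46350 (N = (-1 + (-758 - 1*(-774)))*(-2178 - 912) = (-1 + (-758 + 774))*(-3090) = (-1 + 16)*(-3090) = 15*(-3090) = -46350)
j(b) + N = -7*1560 - 46350 = -10920 - 46350 = -57270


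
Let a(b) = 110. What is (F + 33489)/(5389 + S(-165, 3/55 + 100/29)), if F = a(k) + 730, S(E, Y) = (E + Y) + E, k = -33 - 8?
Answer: 18251585/2691564 ≈ 6.7810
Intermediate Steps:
k = -41
S(E, Y) = Y + 2*E
F = 840 (F = 110 + 730 = 840)
(F + 33489)/(5389 + S(-165, 3/55 + 100/29)) = (840 + 33489)/(5389 + ((3/55 + 100/29) + 2*(-165))) = 34329/(5389 + ((3*(1/55) + 100*(1/29)) - 330)) = 34329/(5389 + ((3/55 + 100/29) - 330)) = 34329/(5389 + (5587/1595 - 330)) = 34329/(5389 - 520763/1595) = 34329/(8074692/1595) = 34329*(1595/8074692) = 18251585/2691564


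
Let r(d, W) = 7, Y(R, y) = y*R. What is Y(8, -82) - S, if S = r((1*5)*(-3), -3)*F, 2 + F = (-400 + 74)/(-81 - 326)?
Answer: -263576/407 ≈ -647.61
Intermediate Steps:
Y(R, y) = R*y
F = -488/407 (F = -2 + (-400 + 74)/(-81 - 326) = -2 - 326/(-407) = -2 - 326*(-1/407) = -2 + 326/407 = -488/407 ≈ -1.1990)
S = -3416/407 (S = 7*(-488/407) = -3416/407 ≈ -8.3931)
Y(8, -82) - S = 8*(-82) - 1*(-3416/407) = -656 + 3416/407 = -263576/407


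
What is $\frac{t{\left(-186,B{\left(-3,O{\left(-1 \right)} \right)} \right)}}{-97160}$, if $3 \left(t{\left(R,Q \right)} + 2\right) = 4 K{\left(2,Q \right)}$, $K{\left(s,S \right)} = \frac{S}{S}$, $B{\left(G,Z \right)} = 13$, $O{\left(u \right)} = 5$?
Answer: $\frac{1}{145740} \approx 6.8615 \cdot 10^{-6}$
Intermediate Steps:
$K{\left(s,S \right)} = 1$
$t{\left(R,Q \right)} = - \frac{2}{3}$ ($t{\left(R,Q \right)} = -2 + \frac{4 \cdot 1}{3} = -2 + \frac{1}{3} \cdot 4 = -2 + \frac{4}{3} = - \frac{2}{3}$)
$\frac{t{\left(-186,B{\left(-3,O{\left(-1 \right)} \right)} \right)}}{-97160} = - \frac{2}{3 \left(-97160\right)} = \left(- \frac{2}{3}\right) \left(- \frac{1}{97160}\right) = \frac{1}{145740}$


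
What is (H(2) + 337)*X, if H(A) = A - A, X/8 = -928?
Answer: -2501888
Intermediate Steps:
X = -7424 (X = 8*(-928) = -7424)
H(A) = 0
(H(2) + 337)*X = (0 + 337)*(-7424) = 337*(-7424) = -2501888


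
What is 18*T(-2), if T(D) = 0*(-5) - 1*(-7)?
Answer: 126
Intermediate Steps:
T(D) = 7 (T(D) = 0 + 7 = 7)
18*T(-2) = 18*7 = 126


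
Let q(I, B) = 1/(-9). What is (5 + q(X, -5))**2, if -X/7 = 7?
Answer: 1936/81 ≈ 23.901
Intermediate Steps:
X = -49 (X = -7*7 = -49)
q(I, B) = -1/9
(5 + q(X, -5))**2 = (5 - 1/9)**2 = (44/9)**2 = 1936/81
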